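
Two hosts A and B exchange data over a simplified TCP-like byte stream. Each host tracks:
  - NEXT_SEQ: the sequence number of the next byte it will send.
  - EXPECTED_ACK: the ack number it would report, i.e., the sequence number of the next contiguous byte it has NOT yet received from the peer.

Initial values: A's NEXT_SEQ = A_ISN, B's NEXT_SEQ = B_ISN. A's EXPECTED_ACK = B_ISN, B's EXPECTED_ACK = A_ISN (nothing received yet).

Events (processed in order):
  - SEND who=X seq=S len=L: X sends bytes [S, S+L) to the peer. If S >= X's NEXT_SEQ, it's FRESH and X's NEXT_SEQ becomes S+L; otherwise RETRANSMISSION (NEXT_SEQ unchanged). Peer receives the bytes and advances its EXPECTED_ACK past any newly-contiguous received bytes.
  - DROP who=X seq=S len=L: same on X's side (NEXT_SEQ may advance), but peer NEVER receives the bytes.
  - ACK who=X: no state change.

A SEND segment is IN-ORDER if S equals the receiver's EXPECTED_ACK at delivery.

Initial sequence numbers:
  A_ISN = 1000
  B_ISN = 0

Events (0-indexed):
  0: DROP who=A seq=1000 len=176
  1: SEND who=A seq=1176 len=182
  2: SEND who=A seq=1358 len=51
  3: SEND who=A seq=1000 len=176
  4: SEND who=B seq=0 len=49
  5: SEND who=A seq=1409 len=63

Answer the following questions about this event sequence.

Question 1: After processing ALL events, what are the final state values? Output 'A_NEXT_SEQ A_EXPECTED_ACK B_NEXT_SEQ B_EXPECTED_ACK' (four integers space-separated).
After event 0: A_seq=1176 A_ack=0 B_seq=0 B_ack=1000
After event 1: A_seq=1358 A_ack=0 B_seq=0 B_ack=1000
After event 2: A_seq=1409 A_ack=0 B_seq=0 B_ack=1000
After event 3: A_seq=1409 A_ack=0 B_seq=0 B_ack=1409
After event 4: A_seq=1409 A_ack=49 B_seq=49 B_ack=1409
After event 5: A_seq=1472 A_ack=49 B_seq=49 B_ack=1472

Answer: 1472 49 49 1472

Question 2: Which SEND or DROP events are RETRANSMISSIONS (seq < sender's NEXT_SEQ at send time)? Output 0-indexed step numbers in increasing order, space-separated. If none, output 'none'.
Step 0: DROP seq=1000 -> fresh
Step 1: SEND seq=1176 -> fresh
Step 2: SEND seq=1358 -> fresh
Step 3: SEND seq=1000 -> retransmit
Step 4: SEND seq=0 -> fresh
Step 5: SEND seq=1409 -> fresh

Answer: 3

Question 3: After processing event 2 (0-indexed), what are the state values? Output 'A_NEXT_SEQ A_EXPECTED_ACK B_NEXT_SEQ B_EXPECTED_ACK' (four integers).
After event 0: A_seq=1176 A_ack=0 B_seq=0 B_ack=1000
After event 1: A_seq=1358 A_ack=0 B_seq=0 B_ack=1000
After event 2: A_seq=1409 A_ack=0 B_seq=0 B_ack=1000

1409 0 0 1000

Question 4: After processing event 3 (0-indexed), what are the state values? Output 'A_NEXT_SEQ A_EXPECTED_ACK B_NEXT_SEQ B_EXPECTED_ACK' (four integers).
After event 0: A_seq=1176 A_ack=0 B_seq=0 B_ack=1000
After event 1: A_seq=1358 A_ack=0 B_seq=0 B_ack=1000
After event 2: A_seq=1409 A_ack=0 B_seq=0 B_ack=1000
After event 3: A_seq=1409 A_ack=0 B_seq=0 B_ack=1409

1409 0 0 1409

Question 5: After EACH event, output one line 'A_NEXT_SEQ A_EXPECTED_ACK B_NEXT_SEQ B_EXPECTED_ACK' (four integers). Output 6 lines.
1176 0 0 1000
1358 0 0 1000
1409 0 0 1000
1409 0 0 1409
1409 49 49 1409
1472 49 49 1472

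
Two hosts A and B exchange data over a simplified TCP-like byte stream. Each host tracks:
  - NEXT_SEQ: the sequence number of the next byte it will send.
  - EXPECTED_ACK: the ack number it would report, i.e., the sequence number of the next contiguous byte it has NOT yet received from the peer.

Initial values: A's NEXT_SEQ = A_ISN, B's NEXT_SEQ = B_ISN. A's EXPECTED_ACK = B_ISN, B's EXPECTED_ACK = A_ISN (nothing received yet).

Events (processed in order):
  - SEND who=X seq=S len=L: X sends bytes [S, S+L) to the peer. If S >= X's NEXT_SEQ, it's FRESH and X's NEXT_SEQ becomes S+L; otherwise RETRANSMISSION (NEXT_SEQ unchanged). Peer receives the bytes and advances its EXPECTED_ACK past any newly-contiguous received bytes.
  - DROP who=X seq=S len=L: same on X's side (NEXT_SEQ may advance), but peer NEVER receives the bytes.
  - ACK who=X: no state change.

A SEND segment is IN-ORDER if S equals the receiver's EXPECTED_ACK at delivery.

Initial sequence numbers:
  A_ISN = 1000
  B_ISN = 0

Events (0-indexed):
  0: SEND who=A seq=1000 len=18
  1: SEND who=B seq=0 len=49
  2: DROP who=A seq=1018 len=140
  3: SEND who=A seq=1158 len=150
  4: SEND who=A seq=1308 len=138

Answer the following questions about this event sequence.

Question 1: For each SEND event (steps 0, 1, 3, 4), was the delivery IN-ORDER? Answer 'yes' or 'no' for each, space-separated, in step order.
Answer: yes yes no no

Derivation:
Step 0: SEND seq=1000 -> in-order
Step 1: SEND seq=0 -> in-order
Step 3: SEND seq=1158 -> out-of-order
Step 4: SEND seq=1308 -> out-of-order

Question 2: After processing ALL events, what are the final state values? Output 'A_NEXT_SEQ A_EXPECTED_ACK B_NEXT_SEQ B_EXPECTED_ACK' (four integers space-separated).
After event 0: A_seq=1018 A_ack=0 B_seq=0 B_ack=1018
After event 1: A_seq=1018 A_ack=49 B_seq=49 B_ack=1018
After event 2: A_seq=1158 A_ack=49 B_seq=49 B_ack=1018
After event 3: A_seq=1308 A_ack=49 B_seq=49 B_ack=1018
After event 4: A_seq=1446 A_ack=49 B_seq=49 B_ack=1018

Answer: 1446 49 49 1018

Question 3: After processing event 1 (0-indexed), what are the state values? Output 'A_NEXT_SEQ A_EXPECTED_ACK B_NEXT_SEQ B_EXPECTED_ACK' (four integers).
After event 0: A_seq=1018 A_ack=0 B_seq=0 B_ack=1018
After event 1: A_seq=1018 A_ack=49 B_seq=49 B_ack=1018

1018 49 49 1018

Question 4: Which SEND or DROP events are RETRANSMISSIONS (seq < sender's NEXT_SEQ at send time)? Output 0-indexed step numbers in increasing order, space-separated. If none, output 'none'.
Step 0: SEND seq=1000 -> fresh
Step 1: SEND seq=0 -> fresh
Step 2: DROP seq=1018 -> fresh
Step 3: SEND seq=1158 -> fresh
Step 4: SEND seq=1308 -> fresh

Answer: none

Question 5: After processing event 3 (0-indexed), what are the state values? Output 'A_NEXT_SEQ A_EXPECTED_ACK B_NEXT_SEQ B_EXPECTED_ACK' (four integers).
After event 0: A_seq=1018 A_ack=0 B_seq=0 B_ack=1018
After event 1: A_seq=1018 A_ack=49 B_seq=49 B_ack=1018
After event 2: A_seq=1158 A_ack=49 B_seq=49 B_ack=1018
After event 3: A_seq=1308 A_ack=49 B_seq=49 B_ack=1018

1308 49 49 1018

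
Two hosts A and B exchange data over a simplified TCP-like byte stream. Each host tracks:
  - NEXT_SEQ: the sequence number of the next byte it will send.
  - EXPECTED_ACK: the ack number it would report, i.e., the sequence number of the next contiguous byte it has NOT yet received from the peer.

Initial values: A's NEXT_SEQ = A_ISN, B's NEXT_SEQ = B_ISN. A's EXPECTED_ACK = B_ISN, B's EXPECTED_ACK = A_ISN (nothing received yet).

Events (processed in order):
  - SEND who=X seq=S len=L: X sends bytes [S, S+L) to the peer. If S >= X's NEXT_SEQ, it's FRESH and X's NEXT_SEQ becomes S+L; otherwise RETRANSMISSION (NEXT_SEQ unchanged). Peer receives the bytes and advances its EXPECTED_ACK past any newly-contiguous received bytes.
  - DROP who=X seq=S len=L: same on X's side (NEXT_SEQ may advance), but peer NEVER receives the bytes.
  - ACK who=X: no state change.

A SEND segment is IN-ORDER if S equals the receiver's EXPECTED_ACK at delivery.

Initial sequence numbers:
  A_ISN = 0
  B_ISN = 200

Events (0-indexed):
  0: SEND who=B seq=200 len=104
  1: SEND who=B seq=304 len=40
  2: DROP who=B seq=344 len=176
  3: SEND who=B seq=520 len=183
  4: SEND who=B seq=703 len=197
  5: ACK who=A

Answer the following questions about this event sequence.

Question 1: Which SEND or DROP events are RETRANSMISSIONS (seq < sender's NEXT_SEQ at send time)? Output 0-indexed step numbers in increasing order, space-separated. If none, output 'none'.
Step 0: SEND seq=200 -> fresh
Step 1: SEND seq=304 -> fresh
Step 2: DROP seq=344 -> fresh
Step 3: SEND seq=520 -> fresh
Step 4: SEND seq=703 -> fresh

Answer: none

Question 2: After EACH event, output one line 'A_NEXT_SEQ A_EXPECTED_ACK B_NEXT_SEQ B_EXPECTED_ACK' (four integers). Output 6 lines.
0 304 304 0
0 344 344 0
0 344 520 0
0 344 703 0
0 344 900 0
0 344 900 0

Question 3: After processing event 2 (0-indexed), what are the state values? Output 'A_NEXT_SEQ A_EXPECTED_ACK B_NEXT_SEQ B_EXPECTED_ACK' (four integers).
After event 0: A_seq=0 A_ack=304 B_seq=304 B_ack=0
After event 1: A_seq=0 A_ack=344 B_seq=344 B_ack=0
After event 2: A_seq=0 A_ack=344 B_seq=520 B_ack=0

0 344 520 0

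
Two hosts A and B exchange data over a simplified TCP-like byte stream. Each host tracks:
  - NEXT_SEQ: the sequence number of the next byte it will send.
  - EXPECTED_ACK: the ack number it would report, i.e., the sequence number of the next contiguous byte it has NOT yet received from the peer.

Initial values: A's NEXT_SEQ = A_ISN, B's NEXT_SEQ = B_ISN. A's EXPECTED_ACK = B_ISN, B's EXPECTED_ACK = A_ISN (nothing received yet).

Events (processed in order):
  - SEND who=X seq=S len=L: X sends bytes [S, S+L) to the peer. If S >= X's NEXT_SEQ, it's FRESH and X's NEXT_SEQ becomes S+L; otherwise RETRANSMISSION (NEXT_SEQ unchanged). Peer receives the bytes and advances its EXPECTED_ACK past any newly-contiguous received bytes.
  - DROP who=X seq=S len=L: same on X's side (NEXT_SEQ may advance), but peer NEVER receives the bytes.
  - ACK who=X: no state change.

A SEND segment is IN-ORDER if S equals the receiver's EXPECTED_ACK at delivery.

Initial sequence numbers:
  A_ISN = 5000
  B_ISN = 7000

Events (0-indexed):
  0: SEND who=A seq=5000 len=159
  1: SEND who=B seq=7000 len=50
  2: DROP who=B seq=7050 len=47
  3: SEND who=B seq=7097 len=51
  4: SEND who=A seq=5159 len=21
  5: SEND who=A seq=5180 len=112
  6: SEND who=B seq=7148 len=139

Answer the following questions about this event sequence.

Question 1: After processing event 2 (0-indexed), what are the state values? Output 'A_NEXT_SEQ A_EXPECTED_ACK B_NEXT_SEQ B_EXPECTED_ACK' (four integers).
After event 0: A_seq=5159 A_ack=7000 B_seq=7000 B_ack=5159
After event 1: A_seq=5159 A_ack=7050 B_seq=7050 B_ack=5159
After event 2: A_seq=5159 A_ack=7050 B_seq=7097 B_ack=5159

5159 7050 7097 5159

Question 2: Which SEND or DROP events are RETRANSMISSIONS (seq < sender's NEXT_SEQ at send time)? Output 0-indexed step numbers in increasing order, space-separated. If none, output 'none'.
Step 0: SEND seq=5000 -> fresh
Step 1: SEND seq=7000 -> fresh
Step 2: DROP seq=7050 -> fresh
Step 3: SEND seq=7097 -> fresh
Step 4: SEND seq=5159 -> fresh
Step 5: SEND seq=5180 -> fresh
Step 6: SEND seq=7148 -> fresh

Answer: none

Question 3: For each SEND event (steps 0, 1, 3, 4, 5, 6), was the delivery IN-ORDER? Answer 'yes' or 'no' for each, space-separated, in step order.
Answer: yes yes no yes yes no

Derivation:
Step 0: SEND seq=5000 -> in-order
Step 1: SEND seq=7000 -> in-order
Step 3: SEND seq=7097 -> out-of-order
Step 4: SEND seq=5159 -> in-order
Step 5: SEND seq=5180 -> in-order
Step 6: SEND seq=7148 -> out-of-order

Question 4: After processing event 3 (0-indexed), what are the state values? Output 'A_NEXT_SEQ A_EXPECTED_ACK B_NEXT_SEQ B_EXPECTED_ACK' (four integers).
After event 0: A_seq=5159 A_ack=7000 B_seq=7000 B_ack=5159
After event 1: A_seq=5159 A_ack=7050 B_seq=7050 B_ack=5159
After event 2: A_seq=5159 A_ack=7050 B_seq=7097 B_ack=5159
After event 3: A_seq=5159 A_ack=7050 B_seq=7148 B_ack=5159

5159 7050 7148 5159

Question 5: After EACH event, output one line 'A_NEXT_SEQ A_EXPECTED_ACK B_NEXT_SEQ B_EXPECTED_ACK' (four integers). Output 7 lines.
5159 7000 7000 5159
5159 7050 7050 5159
5159 7050 7097 5159
5159 7050 7148 5159
5180 7050 7148 5180
5292 7050 7148 5292
5292 7050 7287 5292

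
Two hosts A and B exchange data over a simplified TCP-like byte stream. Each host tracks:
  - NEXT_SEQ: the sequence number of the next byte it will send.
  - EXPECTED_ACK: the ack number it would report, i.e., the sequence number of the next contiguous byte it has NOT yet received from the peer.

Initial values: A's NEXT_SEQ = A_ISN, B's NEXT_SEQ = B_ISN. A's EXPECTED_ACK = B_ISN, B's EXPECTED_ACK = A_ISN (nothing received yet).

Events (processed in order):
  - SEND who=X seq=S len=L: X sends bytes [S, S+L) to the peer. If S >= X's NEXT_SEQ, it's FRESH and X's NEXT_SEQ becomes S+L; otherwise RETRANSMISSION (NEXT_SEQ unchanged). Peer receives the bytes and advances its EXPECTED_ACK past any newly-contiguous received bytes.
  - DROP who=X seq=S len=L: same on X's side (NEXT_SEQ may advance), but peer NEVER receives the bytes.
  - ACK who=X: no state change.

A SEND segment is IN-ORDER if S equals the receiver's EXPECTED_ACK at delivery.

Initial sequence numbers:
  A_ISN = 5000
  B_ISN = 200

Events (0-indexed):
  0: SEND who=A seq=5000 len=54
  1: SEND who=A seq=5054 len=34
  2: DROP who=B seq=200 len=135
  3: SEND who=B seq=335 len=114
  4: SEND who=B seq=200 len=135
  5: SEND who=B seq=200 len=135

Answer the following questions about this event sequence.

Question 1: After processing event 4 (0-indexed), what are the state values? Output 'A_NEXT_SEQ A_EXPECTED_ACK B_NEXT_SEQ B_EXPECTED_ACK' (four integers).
After event 0: A_seq=5054 A_ack=200 B_seq=200 B_ack=5054
After event 1: A_seq=5088 A_ack=200 B_seq=200 B_ack=5088
After event 2: A_seq=5088 A_ack=200 B_seq=335 B_ack=5088
After event 3: A_seq=5088 A_ack=200 B_seq=449 B_ack=5088
After event 4: A_seq=5088 A_ack=449 B_seq=449 B_ack=5088

5088 449 449 5088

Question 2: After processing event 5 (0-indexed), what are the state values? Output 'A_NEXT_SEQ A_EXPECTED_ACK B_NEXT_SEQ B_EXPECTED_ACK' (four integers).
After event 0: A_seq=5054 A_ack=200 B_seq=200 B_ack=5054
After event 1: A_seq=5088 A_ack=200 B_seq=200 B_ack=5088
After event 2: A_seq=5088 A_ack=200 B_seq=335 B_ack=5088
After event 3: A_seq=5088 A_ack=200 B_seq=449 B_ack=5088
After event 4: A_seq=5088 A_ack=449 B_seq=449 B_ack=5088
After event 5: A_seq=5088 A_ack=449 B_seq=449 B_ack=5088

5088 449 449 5088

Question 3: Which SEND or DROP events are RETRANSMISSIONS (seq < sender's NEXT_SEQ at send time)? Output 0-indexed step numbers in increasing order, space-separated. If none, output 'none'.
Step 0: SEND seq=5000 -> fresh
Step 1: SEND seq=5054 -> fresh
Step 2: DROP seq=200 -> fresh
Step 3: SEND seq=335 -> fresh
Step 4: SEND seq=200 -> retransmit
Step 5: SEND seq=200 -> retransmit

Answer: 4 5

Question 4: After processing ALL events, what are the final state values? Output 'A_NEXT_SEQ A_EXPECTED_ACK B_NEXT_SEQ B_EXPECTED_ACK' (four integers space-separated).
After event 0: A_seq=5054 A_ack=200 B_seq=200 B_ack=5054
After event 1: A_seq=5088 A_ack=200 B_seq=200 B_ack=5088
After event 2: A_seq=5088 A_ack=200 B_seq=335 B_ack=5088
After event 3: A_seq=5088 A_ack=200 B_seq=449 B_ack=5088
After event 4: A_seq=5088 A_ack=449 B_seq=449 B_ack=5088
After event 5: A_seq=5088 A_ack=449 B_seq=449 B_ack=5088

Answer: 5088 449 449 5088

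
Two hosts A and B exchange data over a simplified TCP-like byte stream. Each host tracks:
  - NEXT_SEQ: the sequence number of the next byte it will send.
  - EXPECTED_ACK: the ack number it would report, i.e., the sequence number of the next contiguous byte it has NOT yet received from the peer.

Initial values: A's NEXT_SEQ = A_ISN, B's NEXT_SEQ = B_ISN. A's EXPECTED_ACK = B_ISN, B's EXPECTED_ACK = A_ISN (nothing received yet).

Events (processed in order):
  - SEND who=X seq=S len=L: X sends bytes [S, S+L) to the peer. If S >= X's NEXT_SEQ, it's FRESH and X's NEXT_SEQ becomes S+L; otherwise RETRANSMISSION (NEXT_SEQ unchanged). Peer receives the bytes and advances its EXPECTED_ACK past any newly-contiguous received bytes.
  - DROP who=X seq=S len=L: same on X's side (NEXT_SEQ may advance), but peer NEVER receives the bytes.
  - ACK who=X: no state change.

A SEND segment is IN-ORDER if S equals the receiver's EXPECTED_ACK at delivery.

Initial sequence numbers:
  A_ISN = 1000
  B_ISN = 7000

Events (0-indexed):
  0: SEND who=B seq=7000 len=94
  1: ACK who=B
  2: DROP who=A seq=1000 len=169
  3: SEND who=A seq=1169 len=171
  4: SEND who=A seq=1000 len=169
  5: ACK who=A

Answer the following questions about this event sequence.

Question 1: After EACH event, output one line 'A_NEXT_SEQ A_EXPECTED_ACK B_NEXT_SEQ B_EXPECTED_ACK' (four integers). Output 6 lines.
1000 7094 7094 1000
1000 7094 7094 1000
1169 7094 7094 1000
1340 7094 7094 1000
1340 7094 7094 1340
1340 7094 7094 1340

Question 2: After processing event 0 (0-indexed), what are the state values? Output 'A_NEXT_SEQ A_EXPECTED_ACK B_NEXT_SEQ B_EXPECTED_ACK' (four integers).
After event 0: A_seq=1000 A_ack=7094 B_seq=7094 B_ack=1000

1000 7094 7094 1000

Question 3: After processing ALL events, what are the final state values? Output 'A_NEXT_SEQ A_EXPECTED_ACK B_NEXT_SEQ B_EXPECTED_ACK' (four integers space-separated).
After event 0: A_seq=1000 A_ack=7094 B_seq=7094 B_ack=1000
After event 1: A_seq=1000 A_ack=7094 B_seq=7094 B_ack=1000
After event 2: A_seq=1169 A_ack=7094 B_seq=7094 B_ack=1000
After event 3: A_seq=1340 A_ack=7094 B_seq=7094 B_ack=1000
After event 4: A_seq=1340 A_ack=7094 B_seq=7094 B_ack=1340
After event 5: A_seq=1340 A_ack=7094 B_seq=7094 B_ack=1340

Answer: 1340 7094 7094 1340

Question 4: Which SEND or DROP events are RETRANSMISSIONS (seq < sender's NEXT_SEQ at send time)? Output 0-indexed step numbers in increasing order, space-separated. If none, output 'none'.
Answer: 4

Derivation:
Step 0: SEND seq=7000 -> fresh
Step 2: DROP seq=1000 -> fresh
Step 3: SEND seq=1169 -> fresh
Step 4: SEND seq=1000 -> retransmit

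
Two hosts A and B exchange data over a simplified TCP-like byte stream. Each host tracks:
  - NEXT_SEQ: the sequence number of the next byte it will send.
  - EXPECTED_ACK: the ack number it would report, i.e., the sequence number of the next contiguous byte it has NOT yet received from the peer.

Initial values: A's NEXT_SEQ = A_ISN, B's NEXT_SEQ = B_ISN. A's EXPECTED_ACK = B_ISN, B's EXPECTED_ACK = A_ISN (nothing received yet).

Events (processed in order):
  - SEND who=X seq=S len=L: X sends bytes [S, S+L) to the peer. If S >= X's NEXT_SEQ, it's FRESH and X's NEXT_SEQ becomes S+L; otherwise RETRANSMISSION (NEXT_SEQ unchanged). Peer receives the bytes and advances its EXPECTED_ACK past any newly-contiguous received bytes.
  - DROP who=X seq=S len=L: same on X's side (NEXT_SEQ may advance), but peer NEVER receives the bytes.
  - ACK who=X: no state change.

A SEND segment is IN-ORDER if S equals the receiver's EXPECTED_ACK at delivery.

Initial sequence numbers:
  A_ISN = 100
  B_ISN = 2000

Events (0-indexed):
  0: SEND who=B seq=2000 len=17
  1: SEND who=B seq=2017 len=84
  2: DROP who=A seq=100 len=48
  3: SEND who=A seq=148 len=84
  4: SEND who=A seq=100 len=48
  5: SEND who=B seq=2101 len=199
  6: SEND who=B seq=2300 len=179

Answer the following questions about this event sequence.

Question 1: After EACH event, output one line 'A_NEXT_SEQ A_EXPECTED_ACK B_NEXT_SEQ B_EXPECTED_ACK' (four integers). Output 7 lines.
100 2017 2017 100
100 2101 2101 100
148 2101 2101 100
232 2101 2101 100
232 2101 2101 232
232 2300 2300 232
232 2479 2479 232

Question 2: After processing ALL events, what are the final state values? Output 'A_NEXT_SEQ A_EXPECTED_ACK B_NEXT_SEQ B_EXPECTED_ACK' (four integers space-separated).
After event 0: A_seq=100 A_ack=2017 B_seq=2017 B_ack=100
After event 1: A_seq=100 A_ack=2101 B_seq=2101 B_ack=100
After event 2: A_seq=148 A_ack=2101 B_seq=2101 B_ack=100
After event 3: A_seq=232 A_ack=2101 B_seq=2101 B_ack=100
After event 4: A_seq=232 A_ack=2101 B_seq=2101 B_ack=232
After event 5: A_seq=232 A_ack=2300 B_seq=2300 B_ack=232
After event 6: A_seq=232 A_ack=2479 B_seq=2479 B_ack=232

Answer: 232 2479 2479 232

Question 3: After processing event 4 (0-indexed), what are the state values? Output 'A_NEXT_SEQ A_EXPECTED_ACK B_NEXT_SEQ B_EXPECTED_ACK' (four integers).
After event 0: A_seq=100 A_ack=2017 B_seq=2017 B_ack=100
After event 1: A_seq=100 A_ack=2101 B_seq=2101 B_ack=100
After event 2: A_seq=148 A_ack=2101 B_seq=2101 B_ack=100
After event 3: A_seq=232 A_ack=2101 B_seq=2101 B_ack=100
After event 4: A_seq=232 A_ack=2101 B_seq=2101 B_ack=232

232 2101 2101 232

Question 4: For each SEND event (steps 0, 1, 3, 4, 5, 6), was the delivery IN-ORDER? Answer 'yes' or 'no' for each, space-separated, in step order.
Step 0: SEND seq=2000 -> in-order
Step 1: SEND seq=2017 -> in-order
Step 3: SEND seq=148 -> out-of-order
Step 4: SEND seq=100 -> in-order
Step 5: SEND seq=2101 -> in-order
Step 6: SEND seq=2300 -> in-order

Answer: yes yes no yes yes yes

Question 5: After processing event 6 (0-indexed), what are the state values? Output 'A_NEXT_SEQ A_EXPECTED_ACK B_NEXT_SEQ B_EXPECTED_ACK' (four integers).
After event 0: A_seq=100 A_ack=2017 B_seq=2017 B_ack=100
After event 1: A_seq=100 A_ack=2101 B_seq=2101 B_ack=100
After event 2: A_seq=148 A_ack=2101 B_seq=2101 B_ack=100
After event 3: A_seq=232 A_ack=2101 B_seq=2101 B_ack=100
After event 4: A_seq=232 A_ack=2101 B_seq=2101 B_ack=232
After event 5: A_seq=232 A_ack=2300 B_seq=2300 B_ack=232
After event 6: A_seq=232 A_ack=2479 B_seq=2479 B_ack=232

232 2479 2479 232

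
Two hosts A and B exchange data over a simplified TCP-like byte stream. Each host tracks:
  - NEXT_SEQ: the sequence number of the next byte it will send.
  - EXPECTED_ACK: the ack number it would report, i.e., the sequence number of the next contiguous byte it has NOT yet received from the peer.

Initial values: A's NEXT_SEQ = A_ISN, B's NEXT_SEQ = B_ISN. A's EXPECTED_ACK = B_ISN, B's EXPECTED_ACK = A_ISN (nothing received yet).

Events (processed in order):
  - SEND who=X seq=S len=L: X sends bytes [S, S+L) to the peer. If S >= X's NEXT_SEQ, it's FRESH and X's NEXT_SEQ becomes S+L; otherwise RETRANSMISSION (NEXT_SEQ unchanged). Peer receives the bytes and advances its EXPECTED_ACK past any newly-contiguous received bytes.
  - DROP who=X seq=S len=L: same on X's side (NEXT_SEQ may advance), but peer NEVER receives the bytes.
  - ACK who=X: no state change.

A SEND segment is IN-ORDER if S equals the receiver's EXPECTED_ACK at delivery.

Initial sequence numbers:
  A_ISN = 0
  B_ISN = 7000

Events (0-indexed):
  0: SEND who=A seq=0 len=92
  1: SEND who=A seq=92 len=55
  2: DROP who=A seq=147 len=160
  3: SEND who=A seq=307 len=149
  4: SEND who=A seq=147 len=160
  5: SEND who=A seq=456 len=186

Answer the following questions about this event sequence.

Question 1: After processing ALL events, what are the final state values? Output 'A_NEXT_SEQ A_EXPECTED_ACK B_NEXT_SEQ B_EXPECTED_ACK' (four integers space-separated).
Answer: 642 7000 7000 642

Derivation:
After event 0: A_seq=92 A_ack=7000 B_seq=7000 B_ack=92
After event 1: A_seq=147 A_ack=7000 B_seq=7000 B_ack=147
After event 2: A_seq=307 A_ack=7000 B_seq=7000 B_ack=147
After event 3: A_seq=456 A_ack=7000 B_seq=7000 B_ack=147
After event 4: A_seq=456 A_ack=7000 B_seq=7000 B_ack=456
After event 5: A_seq=642 A_ack=7000 B_seq=7000 B_ack=642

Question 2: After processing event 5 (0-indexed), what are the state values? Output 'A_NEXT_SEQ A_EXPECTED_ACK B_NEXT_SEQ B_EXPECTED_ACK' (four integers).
After event 0: A_seq=92 A_ack=7000 B_seq=7000 B_ack=92
After event 1: A_seq=147 A_ack=7000 B_seq=7000 B_ack=147
After event 2: A_seq=307 A_ack=7000 B_seq=7000 B_ack=147
After event 3: A_seq=456 A_ack=7000 B_seq=7000 B_ack=147
After event 4: A_seq=456 A_ack=7000 B_seq=7000 B_ack=456
After event 5: A_seq=642 A_ack=7000 B_seq=7000 B_ack=642

642 7000 7000 642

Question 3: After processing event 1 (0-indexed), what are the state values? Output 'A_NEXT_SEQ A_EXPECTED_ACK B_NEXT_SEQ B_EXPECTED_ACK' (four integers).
After event 0: A_seq=92 A_ack=7000 B_seq=7000 B_ack=92
After event 1: A_seq=147 A_ack=7000 B_seq=7000 B_ack=147

147 7000 7000 147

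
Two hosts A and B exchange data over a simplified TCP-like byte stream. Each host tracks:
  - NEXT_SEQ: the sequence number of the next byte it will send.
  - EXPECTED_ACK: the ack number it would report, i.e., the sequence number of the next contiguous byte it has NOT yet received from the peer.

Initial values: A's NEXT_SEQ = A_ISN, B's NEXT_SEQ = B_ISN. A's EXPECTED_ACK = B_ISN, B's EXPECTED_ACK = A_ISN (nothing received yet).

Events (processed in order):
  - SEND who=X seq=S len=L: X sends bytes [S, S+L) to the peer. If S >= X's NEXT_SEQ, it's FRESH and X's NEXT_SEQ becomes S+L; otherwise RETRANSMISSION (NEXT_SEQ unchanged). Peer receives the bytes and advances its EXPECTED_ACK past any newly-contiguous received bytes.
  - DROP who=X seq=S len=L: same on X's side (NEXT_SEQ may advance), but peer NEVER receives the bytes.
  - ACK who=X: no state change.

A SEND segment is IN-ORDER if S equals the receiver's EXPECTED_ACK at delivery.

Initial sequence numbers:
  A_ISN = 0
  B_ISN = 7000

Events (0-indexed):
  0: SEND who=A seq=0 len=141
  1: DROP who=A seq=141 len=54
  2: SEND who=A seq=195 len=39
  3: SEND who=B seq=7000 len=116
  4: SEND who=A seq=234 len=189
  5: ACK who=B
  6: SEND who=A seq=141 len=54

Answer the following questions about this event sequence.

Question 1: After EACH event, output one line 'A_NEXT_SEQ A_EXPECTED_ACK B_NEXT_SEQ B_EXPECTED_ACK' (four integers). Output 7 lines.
141 7000 7000 141
195 7000 7000 141
234 7000 7000 141
234 7116 7116 141
423 7116 7116 141
423 7116 7116 141
423 7116 7116 423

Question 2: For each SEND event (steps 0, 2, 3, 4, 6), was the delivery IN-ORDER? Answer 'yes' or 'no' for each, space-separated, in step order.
Step 0: SEND seq=0 -> in-order
Step 2: SEND seq=195 -> out-of-order
Step 3: SEND seq=7000 -> in-order
Step 4: SEND seq=234 -> out-of-order
Step 6: SEND seq=141 -> in-order

Answer: yes no yes no yes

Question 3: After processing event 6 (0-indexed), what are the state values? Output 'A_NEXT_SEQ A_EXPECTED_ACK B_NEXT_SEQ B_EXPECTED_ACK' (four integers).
After event 0: A_seq=141 A_ack=7000 B_seq=7000 B_ack=141
After event 1: A_seq=195 A_ack=7000 B_seq=7000 B_ack=141
After event 2: A_seq=234 A_ack=7000 B_seq=7000 B_ack=141
After event 3: A_seq=234 A_ack=7116 B_seq=7116 B_ack=141
After event 4: A_seq=423 A_ack=7116 B_seq=7116 B_ack=141
After event 5: A_seq=423 A_ack=7116 B_seq=7116 B_ack=141
After event 6: A_seq=423 A_ack=7116 B_seq=7116 B_ack=423

423 7116 7116 423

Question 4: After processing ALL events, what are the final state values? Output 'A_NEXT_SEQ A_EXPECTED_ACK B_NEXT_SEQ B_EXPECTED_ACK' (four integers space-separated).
After event 0: A_seq=141 A_ack=7000 B_seq=7000 B_ack=141
After event 1: A_seq=195 A_ack=7000 B_seq=7000 B_ack=141
After event 2: A_seq=234 A_ack=7000 B_seq=7000 B_ack=141
After event 3: A_seq=234 A_ack=7116 B_seq=7116 B_ack=141
After event 4: A_seq=423 A_ack=7116 B_seq=7116 B_ack=141
After event 5: A_seq=423 A_ack=7116 B_seq=7116 B_ack=141
After event 6: A_seq=423 A_ack=7116 B_seq=7116 B_ack=423

Answer: 423 7116 7116 423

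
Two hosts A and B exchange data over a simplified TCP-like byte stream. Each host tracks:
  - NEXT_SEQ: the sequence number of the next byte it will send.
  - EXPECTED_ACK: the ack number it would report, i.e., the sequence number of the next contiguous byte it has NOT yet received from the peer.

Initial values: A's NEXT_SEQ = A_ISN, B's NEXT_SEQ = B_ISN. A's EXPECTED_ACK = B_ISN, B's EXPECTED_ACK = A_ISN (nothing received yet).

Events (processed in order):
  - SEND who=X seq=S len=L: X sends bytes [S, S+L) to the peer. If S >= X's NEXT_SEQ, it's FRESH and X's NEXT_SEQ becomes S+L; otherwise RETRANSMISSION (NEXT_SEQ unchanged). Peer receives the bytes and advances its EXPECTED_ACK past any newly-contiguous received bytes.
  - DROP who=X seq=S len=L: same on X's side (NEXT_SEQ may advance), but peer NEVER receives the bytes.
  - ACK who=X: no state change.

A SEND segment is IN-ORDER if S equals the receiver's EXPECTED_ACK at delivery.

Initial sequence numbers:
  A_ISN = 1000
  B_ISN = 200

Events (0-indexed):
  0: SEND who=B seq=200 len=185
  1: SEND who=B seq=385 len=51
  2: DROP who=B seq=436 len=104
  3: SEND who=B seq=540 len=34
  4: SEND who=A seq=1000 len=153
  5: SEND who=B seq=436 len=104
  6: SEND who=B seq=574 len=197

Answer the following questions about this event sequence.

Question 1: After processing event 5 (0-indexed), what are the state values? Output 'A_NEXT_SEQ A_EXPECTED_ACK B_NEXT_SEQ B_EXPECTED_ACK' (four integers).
After event 0: A_seq=1000 A_ack=385 B_seq=385 B_ack=1000
After event 1: A_seq=1000 A_ack=436 B_seq=436 B_ack=1000
After event 2: A_seq=1000 A_ack=436 B_seq=540 B_ack=1000
After event 3: A_seq=1000 A_ack=436 B_seq=574 B_ack=1000
After event 4: A_seq=1153 A_ack=436 B_seq=574 B_ack=1153
After event 5: A_seq=1153 A_ack=574 B_seq=574 B_ack=1153

1153 574 574 1153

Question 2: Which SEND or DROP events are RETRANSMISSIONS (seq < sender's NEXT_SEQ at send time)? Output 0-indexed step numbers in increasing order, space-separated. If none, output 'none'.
Step 0: SEND seq=200 -> fresh
Step 1: SEND seq=385 -> fresh
Step 2: DROP seq=436 -> fresh
Step 3: SEND seq=540 -> fresh
Step 4: SEND seq=1000 -> fresh
Step 5: SEND seq=436 -> retransmit
Step 6: SEND seq=574 -> fresh

Answer: 5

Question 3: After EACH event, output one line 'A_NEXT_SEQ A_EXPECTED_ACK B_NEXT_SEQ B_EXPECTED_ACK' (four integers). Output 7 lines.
1000 385 385 1000
1000 436 436 1000
1000 436 540 1000
1000 436 574 1000
1153 436 574 1153
1153 574 574 1153
1153 771 771 1153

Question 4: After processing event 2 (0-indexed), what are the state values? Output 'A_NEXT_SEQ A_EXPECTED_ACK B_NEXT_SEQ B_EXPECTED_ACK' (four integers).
After event 0: A_seq=1000 A_ack=385 B_seq=385 B_ack=1000
After event 1: A_seq=1000 A_ack=436 B_seq=436 B_ack=1000
After event 2: A_seq=1000 A_ack=436 B_seq=540 B_ack=1000

1000 436 540 1000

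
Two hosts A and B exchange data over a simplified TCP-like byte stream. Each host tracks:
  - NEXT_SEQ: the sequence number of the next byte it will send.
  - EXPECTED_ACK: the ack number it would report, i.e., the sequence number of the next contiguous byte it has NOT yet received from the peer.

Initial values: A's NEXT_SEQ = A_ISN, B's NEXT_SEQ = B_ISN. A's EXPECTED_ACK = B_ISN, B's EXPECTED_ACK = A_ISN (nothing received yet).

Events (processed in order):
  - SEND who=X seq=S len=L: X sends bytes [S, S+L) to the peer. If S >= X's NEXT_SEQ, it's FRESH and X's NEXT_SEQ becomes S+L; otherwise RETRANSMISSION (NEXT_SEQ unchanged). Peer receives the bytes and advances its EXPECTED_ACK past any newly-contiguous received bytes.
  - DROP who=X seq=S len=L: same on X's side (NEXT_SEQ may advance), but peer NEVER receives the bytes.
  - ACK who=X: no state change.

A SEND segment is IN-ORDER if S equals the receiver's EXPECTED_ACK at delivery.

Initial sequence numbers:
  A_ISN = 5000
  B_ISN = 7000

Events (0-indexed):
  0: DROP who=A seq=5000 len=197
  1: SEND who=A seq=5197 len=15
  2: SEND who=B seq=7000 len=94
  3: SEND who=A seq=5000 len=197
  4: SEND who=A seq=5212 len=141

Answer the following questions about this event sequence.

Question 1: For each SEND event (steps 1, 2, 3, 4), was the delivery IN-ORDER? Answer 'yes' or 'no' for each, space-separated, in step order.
Answer: no yes yes yes

Derivation:
Step 1: SEND seq=5197 -> out-of-order
Step 2: SEND seq=7000 -> in-order
Step 3: SEND seq=5000 -> in-order
Step 4: SEND seq=5212 -> in-order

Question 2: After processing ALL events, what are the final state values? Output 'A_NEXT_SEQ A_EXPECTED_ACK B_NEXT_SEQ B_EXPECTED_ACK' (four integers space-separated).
Answer: 5353 7094 7094 5353

Derivation:
After event 0: A_seq=5197 A_ack=7000 B_seq=7000 B_ack=5000
After event 1: A_seq=5212 A_ack=7000 B_seq=7000 B_ack=5000
After event 2: A_seq=5212 A_ack=7094 B_seq=7094 B_ack=5000
After event 3: A_seq=5212 A_ack=7094 B_seq=7094 B_ack=5212
After event 4: A_seq=5353 A_ack=7094 B_seq=7094 B_ack=5353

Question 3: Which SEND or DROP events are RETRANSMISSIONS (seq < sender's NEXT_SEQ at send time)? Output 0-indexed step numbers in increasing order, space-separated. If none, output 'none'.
Answer: 3

Derivation:
Step 0: DROP seq=5000 -> fresh
Step 1: SEND seq=5197 -> fresh
Step 2: SEND seq=7000 -> fresh
Step 3: SEND seq=5000 -> retransmit
Step 4: SEND seq=5212 -> fresh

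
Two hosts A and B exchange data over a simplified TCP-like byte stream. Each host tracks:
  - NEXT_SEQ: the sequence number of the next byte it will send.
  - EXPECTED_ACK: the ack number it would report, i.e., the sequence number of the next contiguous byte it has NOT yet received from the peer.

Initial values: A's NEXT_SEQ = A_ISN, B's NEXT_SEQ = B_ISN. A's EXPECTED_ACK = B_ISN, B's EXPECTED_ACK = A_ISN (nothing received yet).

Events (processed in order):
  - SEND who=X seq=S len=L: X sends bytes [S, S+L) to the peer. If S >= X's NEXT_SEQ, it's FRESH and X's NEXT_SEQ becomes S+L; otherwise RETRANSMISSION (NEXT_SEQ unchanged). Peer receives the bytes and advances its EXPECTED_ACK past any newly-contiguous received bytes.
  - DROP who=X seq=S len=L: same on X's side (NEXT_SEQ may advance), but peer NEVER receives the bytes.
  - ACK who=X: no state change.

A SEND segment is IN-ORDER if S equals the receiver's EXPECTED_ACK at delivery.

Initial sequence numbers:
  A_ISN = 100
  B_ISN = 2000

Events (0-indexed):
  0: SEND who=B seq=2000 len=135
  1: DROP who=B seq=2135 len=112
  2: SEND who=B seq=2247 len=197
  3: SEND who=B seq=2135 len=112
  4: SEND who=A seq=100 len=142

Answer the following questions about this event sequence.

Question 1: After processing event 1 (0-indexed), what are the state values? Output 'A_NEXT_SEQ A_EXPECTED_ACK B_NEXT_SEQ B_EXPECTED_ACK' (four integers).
After event 0: A_seq=100 A_ack=2135 B_seq=2135 B_ack=100
After event 1: A_seq=100 A_ack=2135 B_seq=2247 B_ack=100

100 2135 2247 100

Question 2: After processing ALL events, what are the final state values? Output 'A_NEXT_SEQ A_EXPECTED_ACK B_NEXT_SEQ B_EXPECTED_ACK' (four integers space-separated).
Answer: 242 2444 2444 242

Derivation:
After event 0: A_seq=100 A_ack=2135 B_seq=2135 B_ack=100
After event 1: A_seq=100 A_ack=2135 B_seq=2247 B_ack=100
After event 2: A_seq=100 A_ack=2135 B_seq=2444 B_ack=100
After event 3: A_seq=100 A_ack=2444 B_seq=2444 B_ack=100
After event 4: A_seq=242 A_ack=2444 B_seq=2444 B_ack=242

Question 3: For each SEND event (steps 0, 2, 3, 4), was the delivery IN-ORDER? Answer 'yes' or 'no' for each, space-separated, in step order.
Step 0: SEND seq=2000 -> in-order
Step 2: SEND seq=2247 -> out-of-order
Step 3: SEND seq=2135 -> in-order
Step 4: SEND seq=100 -> in-order

Answer: yes no yes yes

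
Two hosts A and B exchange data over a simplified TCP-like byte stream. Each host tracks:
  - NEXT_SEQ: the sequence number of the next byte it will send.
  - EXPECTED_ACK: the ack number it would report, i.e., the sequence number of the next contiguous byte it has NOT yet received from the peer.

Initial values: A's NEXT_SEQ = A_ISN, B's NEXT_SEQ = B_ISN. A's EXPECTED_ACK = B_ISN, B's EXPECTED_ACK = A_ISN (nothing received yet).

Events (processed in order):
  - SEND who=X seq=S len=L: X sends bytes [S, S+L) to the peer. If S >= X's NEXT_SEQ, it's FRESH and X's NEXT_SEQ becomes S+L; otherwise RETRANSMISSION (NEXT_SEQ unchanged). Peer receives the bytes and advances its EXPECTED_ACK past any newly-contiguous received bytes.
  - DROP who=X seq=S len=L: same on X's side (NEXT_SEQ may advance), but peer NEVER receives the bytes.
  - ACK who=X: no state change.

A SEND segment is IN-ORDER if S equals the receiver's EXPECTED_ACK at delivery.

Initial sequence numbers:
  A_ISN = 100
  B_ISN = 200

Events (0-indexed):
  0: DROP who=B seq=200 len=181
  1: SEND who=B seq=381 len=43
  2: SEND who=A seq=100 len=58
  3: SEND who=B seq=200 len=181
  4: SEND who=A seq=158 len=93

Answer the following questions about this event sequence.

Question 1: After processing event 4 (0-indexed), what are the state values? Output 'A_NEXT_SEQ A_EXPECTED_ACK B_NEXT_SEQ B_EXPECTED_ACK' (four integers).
After event 0: A_seq=100 A_ack=200 B_seq=381 B_ack=100
After event 1: A_seq=100 A_ack=200 B_seq=424 B_ack=100
After event 2: A_seq=158 A_ack=200 B_seq=424 B_ack=158
After event 3: A_seq=158 A_ack=424 B_seq=424 B_ack=158
After event 4: A_seq=251 A_ack=424 B_seq=424 B_ack=251

251 424 424 251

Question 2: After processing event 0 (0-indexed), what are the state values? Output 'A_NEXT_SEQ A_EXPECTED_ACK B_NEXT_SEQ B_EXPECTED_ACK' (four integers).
After event 0: A_seq=100 A_ack=200 B_seq=381 B_ack=100

100 200 381 100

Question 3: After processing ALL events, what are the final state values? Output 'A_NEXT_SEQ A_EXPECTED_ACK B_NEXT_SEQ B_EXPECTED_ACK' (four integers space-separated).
Answer: 251 424 424 251

Derivation:
After event 0: A_seq=100 A_ack=200 B_seq=381 B_ack=100
After event 1: A_seq=100 A_ack=200 B_seq=424 B_ack=100
After event 2: A_seq=158 A_ack=200 B_seq=424 B_ack=158
After event 3: A_seq=158 A_ack=424 B_seq=424 B_ack=158
After event 4: A_seq=251 A_ack=424 B_seq=424 B_ack=251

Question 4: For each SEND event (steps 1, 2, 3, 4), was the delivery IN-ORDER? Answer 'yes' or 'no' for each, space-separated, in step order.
Step 1: SEND seq=381 -> out-of-order
Step 2: SEND seq=100 -> in-order
Step 3: SEND seq=200 -> in-order
Step 4: SEND seq=158 -> in-order

Answer: no yes yes yes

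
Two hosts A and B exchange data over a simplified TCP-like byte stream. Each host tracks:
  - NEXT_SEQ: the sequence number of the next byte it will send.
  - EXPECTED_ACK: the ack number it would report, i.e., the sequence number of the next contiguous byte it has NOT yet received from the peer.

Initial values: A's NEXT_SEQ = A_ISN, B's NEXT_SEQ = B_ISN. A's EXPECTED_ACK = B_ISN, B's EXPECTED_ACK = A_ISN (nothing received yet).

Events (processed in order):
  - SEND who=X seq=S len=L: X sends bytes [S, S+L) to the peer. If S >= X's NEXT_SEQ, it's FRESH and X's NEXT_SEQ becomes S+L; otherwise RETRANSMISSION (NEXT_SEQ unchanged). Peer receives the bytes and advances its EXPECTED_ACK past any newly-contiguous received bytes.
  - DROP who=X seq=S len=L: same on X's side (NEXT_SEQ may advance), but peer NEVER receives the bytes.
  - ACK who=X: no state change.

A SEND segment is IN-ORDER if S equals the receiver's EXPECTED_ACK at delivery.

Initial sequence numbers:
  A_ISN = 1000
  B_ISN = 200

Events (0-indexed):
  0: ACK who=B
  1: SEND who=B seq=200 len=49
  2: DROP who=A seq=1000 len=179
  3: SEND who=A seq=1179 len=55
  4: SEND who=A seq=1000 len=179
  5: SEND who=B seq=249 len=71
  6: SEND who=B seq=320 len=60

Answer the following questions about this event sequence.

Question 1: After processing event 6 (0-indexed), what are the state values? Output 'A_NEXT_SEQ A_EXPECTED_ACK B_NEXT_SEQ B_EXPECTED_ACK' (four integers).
After event 0: A_seq=1000 A_ack=200 B_seq=200 B_ack=1000
After event 1: A_seq=1000 A_ack=249 B_seq=249 B_ack=1000
After event 2: A_seq=1179 A_ack=249 B_seq=249 B_ack=1000
After event 3: A_seq=1234 A_ack=249 B_seq=249 B_ack=1000
After event 4: A_seq=1234 A_ack=249 B_seq=249 B_ack=1234
After event 5: A_seq=1234 A_ack=320 B_seq=320 B_ack=1234
After event 6: A_seq=1234 A_ack=380 B_seq=380 B_ack=1234

1234 380 380 1234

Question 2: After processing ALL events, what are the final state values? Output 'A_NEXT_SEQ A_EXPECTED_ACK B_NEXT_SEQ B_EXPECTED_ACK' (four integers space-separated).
Answer: 1234 380 380 1234

Derivation:
After event 0: A_seq=1000 A_ack=200 B_seq=200 B_ack=1000
After event 1: A_seq=1000 A_ack=249 B_seq=249 B_ack=1000
After event 2: A_seq=1179 A_ack=249 B_seq=249 B_ack=1000
After event 3: A_seq=1234 A_ack=249 B_seq=249 B_ack=1000
After event 4: A_seq=1234 A_ack=249 B_seq=249 B_ack=1234
After event 5: A_seq=1234 A_ack=320 B_seq=320 B_ack=1234
After event 6: A_seq=1234 A_ack=380 B_seq=380 B_ack=1234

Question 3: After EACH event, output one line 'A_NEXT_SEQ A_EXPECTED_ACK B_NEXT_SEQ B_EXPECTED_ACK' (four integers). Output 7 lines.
1000 200 200 1000
1000 249 249 1000
1179 249 249 1000
1234 249 249 1000
1234 249 249 1234
1234 320 320 1234
1234 380 380 1234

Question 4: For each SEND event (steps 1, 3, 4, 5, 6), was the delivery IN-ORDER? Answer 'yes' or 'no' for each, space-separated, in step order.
Answer: yes no yes yes yes

Derivation:
Step 1: SEND seq=200 -> in-order
Step 3: SEND seq=1179 -> out-of-order
Step 4: SEND seq=1000 -> in-order
Step 5: SEND seq=249 -> in-order
Step 6: SEND seq=320 -> in-order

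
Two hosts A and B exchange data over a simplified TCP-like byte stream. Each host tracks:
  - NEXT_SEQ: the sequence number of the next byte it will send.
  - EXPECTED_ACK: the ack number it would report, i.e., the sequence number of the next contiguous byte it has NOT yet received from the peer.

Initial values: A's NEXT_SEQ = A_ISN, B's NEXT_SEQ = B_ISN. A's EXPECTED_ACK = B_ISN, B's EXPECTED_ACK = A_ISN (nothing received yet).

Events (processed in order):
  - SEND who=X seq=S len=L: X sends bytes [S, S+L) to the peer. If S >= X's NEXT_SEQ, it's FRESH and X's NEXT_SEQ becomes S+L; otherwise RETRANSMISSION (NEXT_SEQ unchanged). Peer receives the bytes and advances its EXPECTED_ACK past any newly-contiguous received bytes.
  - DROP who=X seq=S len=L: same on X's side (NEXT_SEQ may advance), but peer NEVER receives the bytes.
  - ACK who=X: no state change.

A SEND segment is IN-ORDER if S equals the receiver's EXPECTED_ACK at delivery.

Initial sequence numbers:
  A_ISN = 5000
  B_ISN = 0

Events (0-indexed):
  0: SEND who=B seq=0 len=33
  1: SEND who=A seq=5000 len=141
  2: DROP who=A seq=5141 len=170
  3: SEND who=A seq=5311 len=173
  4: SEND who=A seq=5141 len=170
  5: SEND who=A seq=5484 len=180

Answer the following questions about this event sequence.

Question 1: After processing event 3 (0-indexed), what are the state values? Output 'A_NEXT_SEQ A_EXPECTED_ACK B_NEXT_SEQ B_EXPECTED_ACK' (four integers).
After event 0: A_seq=5000 A_ack=33 B_seq=33 B_ack=5000
After event 1: A_seq=5141 A_ack=33 B_seq=33 B_ack=5141
After event 2: A_seq=5311 A_ack=33 B_seq=33 B_ack=5141
After event 3: A_seq=5484 A_ack=33 B_seq=33 B_ack=5141

5484 33 33 5141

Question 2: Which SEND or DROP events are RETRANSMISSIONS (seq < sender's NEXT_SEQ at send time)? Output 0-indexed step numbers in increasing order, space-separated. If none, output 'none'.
Answer: 4

Derivation:
Step 0: SEND seq=0 -> fresh
Step 1: SEND seq=5000 -> fresh
Step 2: DROP seq=5141 -> fresh
Step 3: SEND seq=5311 -> fresh
Step 4: SEND seq=5141 -> retransmit
Step 5: SEND seq=5484 -> fresh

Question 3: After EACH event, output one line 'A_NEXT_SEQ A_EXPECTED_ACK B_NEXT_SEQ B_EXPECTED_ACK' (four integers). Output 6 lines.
5000 33 33 5000
5141 33 33 5141
5311 33 33 5141
5484 33 33 5141
5484 33 33 5484
5664 33 33 5664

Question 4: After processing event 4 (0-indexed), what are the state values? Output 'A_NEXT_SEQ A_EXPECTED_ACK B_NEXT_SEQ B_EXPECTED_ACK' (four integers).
After event 0: A_seq=5000 A_ack=33 B_seq=33 B_ack=5000
After event 1: A_seq=5141 A_ack=33 B_seq=33 B_ack=5141
After event 2: A_seq=5311 A_ack=33 B_seq=33 B_ack=5141
After event 3: A_seq=5484 A_ack=33 B_seq=33 B_ack=5141
After event 4: A_seq=5484 A_ack=33 B_seq=33 B_ack=5484

5484 33 33 5484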